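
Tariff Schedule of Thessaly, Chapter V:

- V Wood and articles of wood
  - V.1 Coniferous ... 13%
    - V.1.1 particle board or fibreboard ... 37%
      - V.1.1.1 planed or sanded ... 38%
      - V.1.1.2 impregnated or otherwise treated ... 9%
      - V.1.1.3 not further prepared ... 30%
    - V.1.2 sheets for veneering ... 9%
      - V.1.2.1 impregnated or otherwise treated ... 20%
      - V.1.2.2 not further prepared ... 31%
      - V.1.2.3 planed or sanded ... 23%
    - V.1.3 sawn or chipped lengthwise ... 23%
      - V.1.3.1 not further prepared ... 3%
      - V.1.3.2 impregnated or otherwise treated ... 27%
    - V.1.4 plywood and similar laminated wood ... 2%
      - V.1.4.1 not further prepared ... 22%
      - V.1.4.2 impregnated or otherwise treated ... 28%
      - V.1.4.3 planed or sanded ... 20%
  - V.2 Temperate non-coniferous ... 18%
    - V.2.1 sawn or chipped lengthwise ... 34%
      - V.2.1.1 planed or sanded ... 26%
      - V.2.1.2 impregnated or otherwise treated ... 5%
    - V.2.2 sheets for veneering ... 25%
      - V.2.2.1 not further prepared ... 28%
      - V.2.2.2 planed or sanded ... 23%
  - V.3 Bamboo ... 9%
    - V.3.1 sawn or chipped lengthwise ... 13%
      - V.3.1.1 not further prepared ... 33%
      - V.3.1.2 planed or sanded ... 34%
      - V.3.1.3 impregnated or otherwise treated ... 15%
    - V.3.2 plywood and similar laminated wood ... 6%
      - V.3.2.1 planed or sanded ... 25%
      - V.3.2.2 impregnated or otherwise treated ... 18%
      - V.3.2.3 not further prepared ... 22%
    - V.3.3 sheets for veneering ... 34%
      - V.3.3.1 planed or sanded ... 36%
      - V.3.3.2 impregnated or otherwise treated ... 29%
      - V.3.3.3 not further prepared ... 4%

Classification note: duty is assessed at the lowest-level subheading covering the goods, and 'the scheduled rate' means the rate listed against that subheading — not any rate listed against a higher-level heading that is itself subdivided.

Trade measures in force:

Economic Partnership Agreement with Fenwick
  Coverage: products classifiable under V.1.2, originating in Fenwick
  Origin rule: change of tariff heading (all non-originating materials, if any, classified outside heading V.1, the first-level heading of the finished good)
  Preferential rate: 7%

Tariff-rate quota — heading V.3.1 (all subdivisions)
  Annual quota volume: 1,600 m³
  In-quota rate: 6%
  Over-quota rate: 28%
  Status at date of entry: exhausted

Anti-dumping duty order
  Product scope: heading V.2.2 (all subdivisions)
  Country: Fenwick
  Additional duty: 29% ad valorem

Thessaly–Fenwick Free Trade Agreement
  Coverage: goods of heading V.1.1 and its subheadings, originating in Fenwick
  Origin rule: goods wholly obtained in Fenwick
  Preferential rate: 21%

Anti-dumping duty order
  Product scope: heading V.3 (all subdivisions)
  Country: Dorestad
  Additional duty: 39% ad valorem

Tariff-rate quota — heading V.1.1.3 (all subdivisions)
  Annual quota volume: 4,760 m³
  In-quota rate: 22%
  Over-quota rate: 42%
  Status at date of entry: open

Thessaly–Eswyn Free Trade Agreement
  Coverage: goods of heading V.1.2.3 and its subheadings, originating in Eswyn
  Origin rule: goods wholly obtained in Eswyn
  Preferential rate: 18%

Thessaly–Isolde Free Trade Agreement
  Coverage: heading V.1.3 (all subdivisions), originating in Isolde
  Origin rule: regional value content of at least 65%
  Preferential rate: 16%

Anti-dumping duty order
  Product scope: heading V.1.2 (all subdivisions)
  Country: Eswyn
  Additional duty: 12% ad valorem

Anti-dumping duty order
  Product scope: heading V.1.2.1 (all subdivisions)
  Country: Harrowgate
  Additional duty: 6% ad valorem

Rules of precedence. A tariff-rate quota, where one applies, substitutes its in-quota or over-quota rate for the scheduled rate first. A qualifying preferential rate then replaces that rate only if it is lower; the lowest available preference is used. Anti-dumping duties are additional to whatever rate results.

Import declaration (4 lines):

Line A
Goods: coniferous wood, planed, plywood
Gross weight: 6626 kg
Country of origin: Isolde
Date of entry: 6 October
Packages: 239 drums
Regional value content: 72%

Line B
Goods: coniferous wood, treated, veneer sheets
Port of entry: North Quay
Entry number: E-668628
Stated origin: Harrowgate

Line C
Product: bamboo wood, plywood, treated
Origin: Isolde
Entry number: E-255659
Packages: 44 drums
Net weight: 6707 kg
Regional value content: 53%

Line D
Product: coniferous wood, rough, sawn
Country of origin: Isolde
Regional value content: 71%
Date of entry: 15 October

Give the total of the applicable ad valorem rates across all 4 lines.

Line A: coniferous → V.1; plywood → V.1.4; planed → V.1.4.3. Scheduled 20%. Isolde agreement on V.1.3: V.1.4.3 not covered. → 20%.
Line B: coniferous → V.1; veneer sheets → V.1.2; treated → V.1.2.1. Scheduled 20%. anti-dumping (Harrowgate, V.1.2.1): +6%; total 20% + 6% = 26%. → 26%.
Line C: bamboo → V.3; plywood → V.3.2; treated → V.3.2.2. Scheduled 18%. Isolde agreement on V.1.3: V.3.2.2 not covered. → 18%.
Line D: coniferous → V.1; sawn → V.1.3; rough → V.1.3.1. Scheduled 3%. Isolde agreement on V.1.3: RVC ≥ 65% → 16% available; preference 16% not lower than 3% → no reduction. → 3%.
Sum: 20% + 26% + 18% + 3% = 67%.

67%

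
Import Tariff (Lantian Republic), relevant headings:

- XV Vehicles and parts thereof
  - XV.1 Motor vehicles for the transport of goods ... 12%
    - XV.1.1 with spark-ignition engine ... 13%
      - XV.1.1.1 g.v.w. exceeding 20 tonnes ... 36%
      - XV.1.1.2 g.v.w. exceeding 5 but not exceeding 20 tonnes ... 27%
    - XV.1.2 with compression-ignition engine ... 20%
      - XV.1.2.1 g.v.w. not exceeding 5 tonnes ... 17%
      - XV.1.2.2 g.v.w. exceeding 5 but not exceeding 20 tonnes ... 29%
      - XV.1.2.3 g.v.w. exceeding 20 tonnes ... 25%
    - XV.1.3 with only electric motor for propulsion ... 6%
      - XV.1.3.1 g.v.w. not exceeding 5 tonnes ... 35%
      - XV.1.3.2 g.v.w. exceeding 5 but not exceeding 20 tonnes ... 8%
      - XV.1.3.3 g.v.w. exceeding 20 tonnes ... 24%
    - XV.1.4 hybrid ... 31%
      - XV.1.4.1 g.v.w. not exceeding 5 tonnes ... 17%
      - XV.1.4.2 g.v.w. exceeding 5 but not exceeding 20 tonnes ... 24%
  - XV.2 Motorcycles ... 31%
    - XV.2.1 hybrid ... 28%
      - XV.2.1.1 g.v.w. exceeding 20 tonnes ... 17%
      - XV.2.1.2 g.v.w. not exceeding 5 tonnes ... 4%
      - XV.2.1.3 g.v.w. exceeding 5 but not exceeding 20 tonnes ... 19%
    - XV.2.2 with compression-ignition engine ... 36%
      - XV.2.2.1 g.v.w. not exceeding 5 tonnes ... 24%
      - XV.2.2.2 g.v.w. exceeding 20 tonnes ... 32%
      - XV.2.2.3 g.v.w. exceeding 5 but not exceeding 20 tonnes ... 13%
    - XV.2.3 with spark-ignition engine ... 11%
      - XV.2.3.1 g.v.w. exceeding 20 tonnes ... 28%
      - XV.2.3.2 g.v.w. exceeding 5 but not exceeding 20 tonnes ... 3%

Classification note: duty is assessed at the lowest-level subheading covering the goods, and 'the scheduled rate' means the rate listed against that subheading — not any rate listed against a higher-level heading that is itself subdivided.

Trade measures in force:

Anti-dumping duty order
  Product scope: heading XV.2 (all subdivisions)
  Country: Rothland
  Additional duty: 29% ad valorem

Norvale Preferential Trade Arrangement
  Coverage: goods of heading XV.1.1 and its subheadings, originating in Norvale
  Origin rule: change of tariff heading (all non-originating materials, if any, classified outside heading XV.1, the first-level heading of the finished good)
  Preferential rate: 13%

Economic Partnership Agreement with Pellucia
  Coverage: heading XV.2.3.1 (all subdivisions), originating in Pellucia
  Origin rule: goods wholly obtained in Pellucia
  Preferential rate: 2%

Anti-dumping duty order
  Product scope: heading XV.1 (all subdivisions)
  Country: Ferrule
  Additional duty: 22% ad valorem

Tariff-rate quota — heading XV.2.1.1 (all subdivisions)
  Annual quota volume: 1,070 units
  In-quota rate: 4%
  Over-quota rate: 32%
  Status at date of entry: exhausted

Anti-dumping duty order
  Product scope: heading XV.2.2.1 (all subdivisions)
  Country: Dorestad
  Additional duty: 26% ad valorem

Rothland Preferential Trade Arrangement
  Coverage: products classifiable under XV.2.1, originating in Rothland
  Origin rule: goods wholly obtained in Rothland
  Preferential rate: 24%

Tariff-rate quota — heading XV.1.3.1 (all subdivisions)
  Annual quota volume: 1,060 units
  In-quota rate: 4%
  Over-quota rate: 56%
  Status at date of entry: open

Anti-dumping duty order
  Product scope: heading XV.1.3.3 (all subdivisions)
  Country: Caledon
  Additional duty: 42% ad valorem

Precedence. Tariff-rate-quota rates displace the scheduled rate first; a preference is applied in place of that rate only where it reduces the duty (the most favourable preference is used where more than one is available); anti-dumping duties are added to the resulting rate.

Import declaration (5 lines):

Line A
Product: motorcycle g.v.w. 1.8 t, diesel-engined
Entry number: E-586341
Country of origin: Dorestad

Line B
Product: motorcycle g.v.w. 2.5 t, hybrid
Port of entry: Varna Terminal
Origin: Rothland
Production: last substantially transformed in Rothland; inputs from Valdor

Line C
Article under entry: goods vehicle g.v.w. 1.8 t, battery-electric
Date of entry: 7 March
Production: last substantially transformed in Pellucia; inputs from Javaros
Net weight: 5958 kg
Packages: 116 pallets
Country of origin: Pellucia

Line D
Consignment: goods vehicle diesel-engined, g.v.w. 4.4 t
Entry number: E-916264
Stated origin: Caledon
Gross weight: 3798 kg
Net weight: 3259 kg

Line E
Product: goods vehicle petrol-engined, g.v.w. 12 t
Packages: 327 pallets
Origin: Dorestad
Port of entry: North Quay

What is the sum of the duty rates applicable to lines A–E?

131%

Line A: motorcycle → XV.2; diesel-engined → XV.2.2; g.v.w. 1.8 t → XV.2.2.1. Scheduled 24%. anti-dumping (Dorestad, XV.2.2.1): +26%; total 24% + 26% = 50%. → 50%.
Line B: motorcycle → XV.2; hybrid → XV.2.1; g.v.w. 2.5 t → XV.2.1.2. Scheduled 4%. Rothland agreement on XV.2.1: not wholly obtained; anti-dumping (Rothland, XV.2): +29%; total 4% + 29% = 33%. → 33%.
Line C: goods vehicle → XV.1; battery-electric → XV.1.3; g.v.w. 1.8 t → XV.1.3.1. Scheduled 35%. quota on XV.1.3.1 open → in-quota 4%; Pellucia agreement on XV.2.3.1: XV.1.3.1 not covered. → 4%.
Line D: goods vehicle → XV.1; diesel-engined → XV.1.2; g.v.w. 4.4 t → XV.1.2.1. Scheduled 17%. No special measure applies. → 17%.
Line E: goods vehicle → XV.1; petrol-engined → XV.1.1; g.v.w. 12 t → XV.1.1.2. Scheduled 27%. No special measure applies. → 27%.
Sum: 50% + 33% + 4% + 17% + 27% = 131%.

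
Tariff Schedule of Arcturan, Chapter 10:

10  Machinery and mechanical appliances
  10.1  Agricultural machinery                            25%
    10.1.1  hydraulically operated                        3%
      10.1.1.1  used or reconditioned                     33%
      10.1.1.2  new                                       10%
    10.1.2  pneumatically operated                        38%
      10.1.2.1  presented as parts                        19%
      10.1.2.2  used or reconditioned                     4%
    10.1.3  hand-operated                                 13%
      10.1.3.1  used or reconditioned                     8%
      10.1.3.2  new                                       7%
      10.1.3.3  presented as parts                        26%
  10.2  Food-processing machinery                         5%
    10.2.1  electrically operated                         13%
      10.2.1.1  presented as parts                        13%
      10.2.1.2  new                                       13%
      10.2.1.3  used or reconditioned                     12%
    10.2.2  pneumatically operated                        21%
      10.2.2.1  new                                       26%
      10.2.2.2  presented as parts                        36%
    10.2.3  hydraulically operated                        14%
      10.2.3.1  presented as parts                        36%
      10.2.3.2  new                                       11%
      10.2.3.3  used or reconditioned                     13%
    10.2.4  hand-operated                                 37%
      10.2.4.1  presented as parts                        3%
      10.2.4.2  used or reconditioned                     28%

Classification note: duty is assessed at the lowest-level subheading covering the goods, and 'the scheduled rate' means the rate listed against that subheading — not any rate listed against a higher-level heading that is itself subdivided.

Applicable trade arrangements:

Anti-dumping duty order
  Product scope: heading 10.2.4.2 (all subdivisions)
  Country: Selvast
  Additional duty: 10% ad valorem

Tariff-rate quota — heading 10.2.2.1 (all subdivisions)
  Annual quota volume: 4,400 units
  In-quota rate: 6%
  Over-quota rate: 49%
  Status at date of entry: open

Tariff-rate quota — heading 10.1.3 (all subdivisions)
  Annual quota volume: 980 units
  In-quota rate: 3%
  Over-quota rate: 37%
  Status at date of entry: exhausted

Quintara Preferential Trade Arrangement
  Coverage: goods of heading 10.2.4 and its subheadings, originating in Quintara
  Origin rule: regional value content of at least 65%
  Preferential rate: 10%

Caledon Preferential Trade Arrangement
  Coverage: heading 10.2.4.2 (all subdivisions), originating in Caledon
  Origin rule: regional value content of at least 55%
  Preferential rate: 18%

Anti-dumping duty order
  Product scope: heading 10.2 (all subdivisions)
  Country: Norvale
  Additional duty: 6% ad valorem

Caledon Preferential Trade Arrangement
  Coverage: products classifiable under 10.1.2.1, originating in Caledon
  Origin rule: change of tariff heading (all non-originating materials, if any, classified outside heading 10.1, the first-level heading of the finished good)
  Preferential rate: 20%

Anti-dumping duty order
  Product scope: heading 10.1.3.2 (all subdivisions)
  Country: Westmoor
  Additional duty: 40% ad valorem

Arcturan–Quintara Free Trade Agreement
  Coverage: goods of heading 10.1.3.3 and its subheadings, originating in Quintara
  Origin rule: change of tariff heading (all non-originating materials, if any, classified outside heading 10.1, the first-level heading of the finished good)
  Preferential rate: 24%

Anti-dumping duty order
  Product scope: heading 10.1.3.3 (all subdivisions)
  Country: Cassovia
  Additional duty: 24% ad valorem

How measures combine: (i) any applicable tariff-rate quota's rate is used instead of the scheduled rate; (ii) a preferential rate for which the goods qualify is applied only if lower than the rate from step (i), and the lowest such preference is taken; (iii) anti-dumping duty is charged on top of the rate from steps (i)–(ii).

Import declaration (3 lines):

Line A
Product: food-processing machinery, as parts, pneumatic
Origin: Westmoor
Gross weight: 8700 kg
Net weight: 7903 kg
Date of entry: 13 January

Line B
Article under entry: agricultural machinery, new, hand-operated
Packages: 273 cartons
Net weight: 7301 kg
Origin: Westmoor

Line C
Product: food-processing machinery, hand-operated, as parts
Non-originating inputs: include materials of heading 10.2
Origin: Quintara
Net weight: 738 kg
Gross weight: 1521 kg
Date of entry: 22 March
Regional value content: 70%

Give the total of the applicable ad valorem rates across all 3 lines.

Line A: food-processing → 10.2; pneumatic → 10.2.2; as parts → 10.2.2.2. Scheduled 36%. No special measure applies. → 36%.
Line B: agricultural → 10.1; hand-operated → 10.1.3; new → 10.1.3.2. Scheduled 7%. quota on 10.1.3 exhausted → over-quota 37%; anti-dumping (Westmoor, 10.1.3.2): +40%; total 37% + 40% = 77%. → 77%.
Line C: food-processing → 10.2; hand-operated → 10.2.4; as parts → 10.2.4.1. Scheduled 3%. Quintara agreement on 10.2.4: RVC ≥ 65% → 10% available; Quintara agreement on 10.1.3.3: 10.2.4.1 not covered; preference 10% not lower than 3% → no reduction. → 3%.
Sum: 36% + 77% + 3% = 116%.

116%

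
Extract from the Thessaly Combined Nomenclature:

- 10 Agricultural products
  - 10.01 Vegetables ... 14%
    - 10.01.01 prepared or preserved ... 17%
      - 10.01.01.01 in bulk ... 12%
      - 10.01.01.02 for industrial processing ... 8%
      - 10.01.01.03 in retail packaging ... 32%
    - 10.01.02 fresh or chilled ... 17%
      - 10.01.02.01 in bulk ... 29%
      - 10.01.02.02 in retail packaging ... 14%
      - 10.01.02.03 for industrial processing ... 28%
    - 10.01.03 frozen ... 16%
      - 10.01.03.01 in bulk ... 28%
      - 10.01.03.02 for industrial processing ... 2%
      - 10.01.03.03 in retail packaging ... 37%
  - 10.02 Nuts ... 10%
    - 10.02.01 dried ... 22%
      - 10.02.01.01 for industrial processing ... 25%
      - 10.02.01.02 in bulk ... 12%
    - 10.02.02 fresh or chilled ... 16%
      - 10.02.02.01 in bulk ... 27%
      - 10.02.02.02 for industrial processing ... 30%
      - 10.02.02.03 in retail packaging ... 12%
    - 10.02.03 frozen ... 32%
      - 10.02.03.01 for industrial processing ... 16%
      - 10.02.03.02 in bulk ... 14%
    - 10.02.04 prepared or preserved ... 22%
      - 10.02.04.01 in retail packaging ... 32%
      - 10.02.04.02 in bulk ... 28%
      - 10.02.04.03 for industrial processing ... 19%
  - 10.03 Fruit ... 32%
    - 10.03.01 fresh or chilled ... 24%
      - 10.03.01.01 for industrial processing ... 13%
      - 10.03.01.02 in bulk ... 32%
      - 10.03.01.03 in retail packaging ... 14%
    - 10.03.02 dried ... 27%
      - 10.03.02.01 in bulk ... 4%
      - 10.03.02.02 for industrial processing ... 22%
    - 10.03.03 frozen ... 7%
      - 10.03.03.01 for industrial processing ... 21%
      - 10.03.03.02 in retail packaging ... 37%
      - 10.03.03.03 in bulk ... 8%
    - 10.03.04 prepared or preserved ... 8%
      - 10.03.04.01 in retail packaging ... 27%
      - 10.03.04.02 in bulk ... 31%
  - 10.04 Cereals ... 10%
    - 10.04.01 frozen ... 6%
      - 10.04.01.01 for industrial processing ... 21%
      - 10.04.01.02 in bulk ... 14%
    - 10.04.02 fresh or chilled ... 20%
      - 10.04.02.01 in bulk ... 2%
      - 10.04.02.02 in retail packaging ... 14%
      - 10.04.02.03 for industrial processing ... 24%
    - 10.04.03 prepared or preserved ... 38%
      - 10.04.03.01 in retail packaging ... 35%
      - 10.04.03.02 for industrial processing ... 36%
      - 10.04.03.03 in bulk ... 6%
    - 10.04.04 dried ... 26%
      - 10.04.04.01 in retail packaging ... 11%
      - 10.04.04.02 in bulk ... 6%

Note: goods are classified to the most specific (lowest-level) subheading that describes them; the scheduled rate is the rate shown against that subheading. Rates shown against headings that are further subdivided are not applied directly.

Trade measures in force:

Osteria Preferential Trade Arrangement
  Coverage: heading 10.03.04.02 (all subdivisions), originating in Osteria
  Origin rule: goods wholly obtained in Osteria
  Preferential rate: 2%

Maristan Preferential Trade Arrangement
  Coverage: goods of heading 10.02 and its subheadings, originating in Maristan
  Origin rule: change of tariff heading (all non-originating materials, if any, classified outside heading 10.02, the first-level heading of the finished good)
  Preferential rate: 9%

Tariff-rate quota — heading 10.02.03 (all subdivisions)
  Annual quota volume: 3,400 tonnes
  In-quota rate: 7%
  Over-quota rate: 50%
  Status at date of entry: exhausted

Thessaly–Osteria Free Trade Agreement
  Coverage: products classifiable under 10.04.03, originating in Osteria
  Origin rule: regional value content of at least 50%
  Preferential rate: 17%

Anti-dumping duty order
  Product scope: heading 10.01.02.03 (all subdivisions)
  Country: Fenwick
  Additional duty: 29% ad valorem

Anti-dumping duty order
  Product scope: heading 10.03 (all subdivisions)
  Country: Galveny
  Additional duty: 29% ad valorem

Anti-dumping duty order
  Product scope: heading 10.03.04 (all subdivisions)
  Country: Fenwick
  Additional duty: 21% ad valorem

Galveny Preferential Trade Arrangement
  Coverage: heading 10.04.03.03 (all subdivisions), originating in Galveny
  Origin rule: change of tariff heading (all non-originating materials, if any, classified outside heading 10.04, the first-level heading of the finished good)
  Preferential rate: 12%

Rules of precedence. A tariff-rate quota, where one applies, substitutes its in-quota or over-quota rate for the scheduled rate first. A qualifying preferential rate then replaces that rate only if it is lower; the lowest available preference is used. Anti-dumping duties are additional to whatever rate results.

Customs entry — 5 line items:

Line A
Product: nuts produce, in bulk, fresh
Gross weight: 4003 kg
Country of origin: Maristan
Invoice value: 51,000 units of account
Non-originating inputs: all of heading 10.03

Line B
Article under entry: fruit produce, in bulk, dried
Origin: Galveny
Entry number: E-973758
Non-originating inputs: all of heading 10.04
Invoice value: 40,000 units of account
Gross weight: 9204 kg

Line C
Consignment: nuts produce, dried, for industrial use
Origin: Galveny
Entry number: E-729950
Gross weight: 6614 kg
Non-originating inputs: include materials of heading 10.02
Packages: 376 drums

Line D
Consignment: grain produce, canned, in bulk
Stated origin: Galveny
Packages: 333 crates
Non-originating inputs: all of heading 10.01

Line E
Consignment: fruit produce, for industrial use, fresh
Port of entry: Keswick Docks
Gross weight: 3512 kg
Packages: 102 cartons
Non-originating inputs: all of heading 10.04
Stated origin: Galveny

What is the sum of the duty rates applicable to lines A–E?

115%

Line A: nuts → 10.02; fresh → 10.02.02; in bulk → 10.02.02.01. Scheduled 27%. Maristan agreement on 10.02: CTH met → 9% available; preferential 9%. → 9%.
Line B: fruit → 10.03; dried → 10.03.02; in bulk → 10.03.02.01. Scheduled 4%. Galveny agreement on 10.04.03.03: 10.03.02.01 not covered; anti-dumping (Galveny, 10.03): +29%; total 4% + 29% = 33%. → 33%.
Line C: nuts → 10.02; dried → 10.02.01; for industrial use → 10.02.01.01. Scheduled 25%. Galveny agreement on 10.04.03.03: 10.02.01.01 not covered. → 25%.
Line D: grain → 10.04; canned → 10.04.03; in bulk → 10.04.03.03. Scheduled 6%. Galveny agreement on 10.04.03.03: CTH met → 12% available; preference 12% not lower than 6% → no reduction. → 6%.
Line E: fruit → 10.03; fresh → 10.03.01; for industrial use → 10.03.01.01. Scheduled 13%. Galveny agreement on 10.04.03.03: 10.03.01.01 not covered; anti-dumping (Galveny, 10.03): +29%; total 13% + 29% = 42%. → 42%.
Sum: 9% + 33% + 25% + 6% + 42% = 115%.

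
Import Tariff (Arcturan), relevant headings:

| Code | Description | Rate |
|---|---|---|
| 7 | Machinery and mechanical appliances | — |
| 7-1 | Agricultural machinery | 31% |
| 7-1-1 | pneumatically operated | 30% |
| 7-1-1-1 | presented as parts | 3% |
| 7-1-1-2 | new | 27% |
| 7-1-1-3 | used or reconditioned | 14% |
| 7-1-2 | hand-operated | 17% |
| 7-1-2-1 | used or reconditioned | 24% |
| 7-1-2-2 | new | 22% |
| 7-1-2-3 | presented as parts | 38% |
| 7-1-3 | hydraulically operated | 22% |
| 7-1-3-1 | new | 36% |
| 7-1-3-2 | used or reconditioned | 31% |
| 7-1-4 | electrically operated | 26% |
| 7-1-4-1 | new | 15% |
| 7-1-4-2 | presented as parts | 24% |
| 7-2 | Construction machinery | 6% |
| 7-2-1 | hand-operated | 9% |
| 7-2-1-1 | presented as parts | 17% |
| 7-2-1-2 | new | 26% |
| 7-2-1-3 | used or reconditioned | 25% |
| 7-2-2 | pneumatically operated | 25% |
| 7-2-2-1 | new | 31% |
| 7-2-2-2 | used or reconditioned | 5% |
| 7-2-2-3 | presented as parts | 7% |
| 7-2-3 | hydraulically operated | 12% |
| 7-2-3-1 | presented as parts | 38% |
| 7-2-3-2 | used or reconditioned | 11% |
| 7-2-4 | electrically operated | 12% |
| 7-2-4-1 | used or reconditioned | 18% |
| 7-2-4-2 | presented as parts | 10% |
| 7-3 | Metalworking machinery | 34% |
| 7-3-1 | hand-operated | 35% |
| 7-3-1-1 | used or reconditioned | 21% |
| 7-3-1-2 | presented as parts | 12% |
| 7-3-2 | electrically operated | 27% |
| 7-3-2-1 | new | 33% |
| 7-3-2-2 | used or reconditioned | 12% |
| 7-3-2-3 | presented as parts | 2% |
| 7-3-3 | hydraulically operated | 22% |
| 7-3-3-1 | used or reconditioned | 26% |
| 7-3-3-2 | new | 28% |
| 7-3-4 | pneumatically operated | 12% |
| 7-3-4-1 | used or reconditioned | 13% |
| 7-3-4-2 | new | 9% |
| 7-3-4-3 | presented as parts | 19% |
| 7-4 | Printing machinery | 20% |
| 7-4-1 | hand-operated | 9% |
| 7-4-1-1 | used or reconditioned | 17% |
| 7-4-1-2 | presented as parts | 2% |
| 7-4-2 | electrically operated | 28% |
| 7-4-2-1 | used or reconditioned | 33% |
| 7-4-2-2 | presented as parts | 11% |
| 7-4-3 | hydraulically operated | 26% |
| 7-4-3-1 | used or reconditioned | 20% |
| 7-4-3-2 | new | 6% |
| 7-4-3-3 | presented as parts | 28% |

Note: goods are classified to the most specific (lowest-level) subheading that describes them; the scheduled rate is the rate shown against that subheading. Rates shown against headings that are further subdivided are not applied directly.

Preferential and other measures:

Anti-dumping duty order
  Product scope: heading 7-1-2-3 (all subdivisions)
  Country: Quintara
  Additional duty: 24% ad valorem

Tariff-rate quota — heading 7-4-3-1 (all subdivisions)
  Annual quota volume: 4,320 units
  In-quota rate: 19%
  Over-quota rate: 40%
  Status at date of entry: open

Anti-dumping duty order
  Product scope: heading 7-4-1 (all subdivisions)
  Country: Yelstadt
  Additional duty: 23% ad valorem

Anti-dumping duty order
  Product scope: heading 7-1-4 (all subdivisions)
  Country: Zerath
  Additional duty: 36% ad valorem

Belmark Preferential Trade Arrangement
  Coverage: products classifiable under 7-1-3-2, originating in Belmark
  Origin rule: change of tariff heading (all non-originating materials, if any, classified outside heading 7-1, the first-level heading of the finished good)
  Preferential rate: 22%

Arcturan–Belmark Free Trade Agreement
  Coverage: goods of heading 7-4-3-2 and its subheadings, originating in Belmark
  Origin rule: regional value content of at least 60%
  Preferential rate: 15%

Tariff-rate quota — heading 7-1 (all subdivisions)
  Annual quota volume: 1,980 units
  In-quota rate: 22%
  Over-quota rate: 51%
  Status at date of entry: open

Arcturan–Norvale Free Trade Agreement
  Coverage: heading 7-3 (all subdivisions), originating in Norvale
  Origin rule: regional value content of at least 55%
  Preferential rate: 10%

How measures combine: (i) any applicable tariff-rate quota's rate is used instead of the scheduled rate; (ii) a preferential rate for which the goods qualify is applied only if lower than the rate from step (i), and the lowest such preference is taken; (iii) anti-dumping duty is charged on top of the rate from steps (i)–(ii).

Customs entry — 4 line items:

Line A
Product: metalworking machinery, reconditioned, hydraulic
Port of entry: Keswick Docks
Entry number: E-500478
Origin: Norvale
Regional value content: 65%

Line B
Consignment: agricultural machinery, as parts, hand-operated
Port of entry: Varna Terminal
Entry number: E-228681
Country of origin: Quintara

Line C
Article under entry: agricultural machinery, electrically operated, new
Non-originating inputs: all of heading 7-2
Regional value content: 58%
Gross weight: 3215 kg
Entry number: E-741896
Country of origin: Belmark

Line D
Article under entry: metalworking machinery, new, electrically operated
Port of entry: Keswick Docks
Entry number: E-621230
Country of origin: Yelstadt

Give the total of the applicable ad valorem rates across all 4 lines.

Line A: metalworking → 7-3; hydraulic → 7-3-3; reconditioned → 7-3-3-1. Scheduled 26%. Norvale agreement on 7-3: RVC ≥ 55% → 10% available; preferential 10%. → 10%.
Line B: agricultural → 7-1; hand-operated → 7-1-2; as parts → 7-1-2-3. Scheduled 38%. quota on 7-1 open → in-quota 22%; anti-dumping (Quintara, 7-1-2-3): +24%; total 22% + 24% = 46%. → 46%.
Line C: agricultural → 7-1; electrically operated → 7-1-4; new → 7-1-4-1. Scheduled 15%. quota on 7-1 open → in-quota 22%; Belmark agreement on 7-1-3-2: 7-1-4-1 not covered; Belmark agreement on 7-4-3-2: 7-1-4-1 not covered. → 22%.
Line D: metalworking → 7-3; electrically operated → 7-3-2; new → 7-3-2-1. Scheduled 33%. No special measure applies. → 33%.
Sum: 10% + 46% + 22% + 33% = 111%.

111%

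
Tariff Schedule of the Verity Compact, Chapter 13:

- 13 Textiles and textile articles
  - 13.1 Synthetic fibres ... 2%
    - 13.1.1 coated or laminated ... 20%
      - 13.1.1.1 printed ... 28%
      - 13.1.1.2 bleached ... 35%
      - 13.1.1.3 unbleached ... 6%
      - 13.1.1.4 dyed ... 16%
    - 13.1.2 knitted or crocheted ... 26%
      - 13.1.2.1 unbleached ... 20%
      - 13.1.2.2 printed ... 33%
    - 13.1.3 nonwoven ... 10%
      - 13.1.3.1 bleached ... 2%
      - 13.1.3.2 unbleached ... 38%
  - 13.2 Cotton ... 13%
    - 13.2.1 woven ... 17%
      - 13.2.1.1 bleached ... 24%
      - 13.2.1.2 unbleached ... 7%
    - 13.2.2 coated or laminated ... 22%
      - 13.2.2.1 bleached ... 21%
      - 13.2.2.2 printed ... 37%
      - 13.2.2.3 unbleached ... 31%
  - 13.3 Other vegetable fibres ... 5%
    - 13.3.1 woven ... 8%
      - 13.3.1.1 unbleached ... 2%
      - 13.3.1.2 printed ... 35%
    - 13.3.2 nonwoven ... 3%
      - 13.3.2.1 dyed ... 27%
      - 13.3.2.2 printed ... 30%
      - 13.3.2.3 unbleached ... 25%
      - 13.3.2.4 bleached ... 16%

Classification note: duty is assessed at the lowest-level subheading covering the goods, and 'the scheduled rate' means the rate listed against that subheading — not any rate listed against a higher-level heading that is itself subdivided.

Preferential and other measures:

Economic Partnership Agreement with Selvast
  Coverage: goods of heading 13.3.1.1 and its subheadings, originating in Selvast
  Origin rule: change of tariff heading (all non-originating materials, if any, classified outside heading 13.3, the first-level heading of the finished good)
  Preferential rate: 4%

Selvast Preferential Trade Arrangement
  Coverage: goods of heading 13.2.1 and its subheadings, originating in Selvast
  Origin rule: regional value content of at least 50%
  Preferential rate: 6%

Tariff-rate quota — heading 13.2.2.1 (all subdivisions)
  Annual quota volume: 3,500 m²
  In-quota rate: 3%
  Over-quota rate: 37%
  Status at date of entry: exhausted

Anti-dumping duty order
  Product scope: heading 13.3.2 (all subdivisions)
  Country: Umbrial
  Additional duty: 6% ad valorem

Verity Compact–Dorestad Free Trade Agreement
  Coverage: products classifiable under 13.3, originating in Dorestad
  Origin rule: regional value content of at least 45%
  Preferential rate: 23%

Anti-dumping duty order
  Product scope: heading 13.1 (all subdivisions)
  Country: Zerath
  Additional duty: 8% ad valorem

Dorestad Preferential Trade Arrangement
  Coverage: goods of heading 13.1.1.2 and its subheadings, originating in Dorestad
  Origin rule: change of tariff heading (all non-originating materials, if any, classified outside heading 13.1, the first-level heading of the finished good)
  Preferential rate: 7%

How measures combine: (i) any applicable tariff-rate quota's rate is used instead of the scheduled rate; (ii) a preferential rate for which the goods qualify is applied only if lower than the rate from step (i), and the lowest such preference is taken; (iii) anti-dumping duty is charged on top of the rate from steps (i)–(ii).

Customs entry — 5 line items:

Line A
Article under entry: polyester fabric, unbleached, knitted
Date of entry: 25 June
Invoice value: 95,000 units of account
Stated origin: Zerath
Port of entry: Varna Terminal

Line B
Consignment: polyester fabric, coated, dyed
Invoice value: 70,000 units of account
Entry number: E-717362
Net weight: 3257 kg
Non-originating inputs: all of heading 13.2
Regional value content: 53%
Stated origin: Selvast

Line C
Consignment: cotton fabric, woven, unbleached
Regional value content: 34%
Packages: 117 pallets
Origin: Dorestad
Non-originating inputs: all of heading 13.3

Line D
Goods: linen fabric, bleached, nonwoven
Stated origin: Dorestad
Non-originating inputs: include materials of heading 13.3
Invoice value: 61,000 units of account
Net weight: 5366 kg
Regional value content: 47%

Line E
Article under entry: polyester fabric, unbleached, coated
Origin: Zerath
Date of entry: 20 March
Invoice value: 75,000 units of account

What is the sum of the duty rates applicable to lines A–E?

81%

Line A: polyester → 13.1; knitted → 13.1.2; unbleached → 13.1.2.1. Scheduled 20%. anti-dumping (Zerath, 13.1): +8%; total 20% + 8% = 28%. → 28%.
Line B: polyester → 13.1; coated → 13.1.1; dyed → 13.1.1.4. Scheduled 16%. Selvast agreement on 13.3.1.1: 13.1.1.4 not covered; Selvast agreement on 13.2.1: 13.1.1.4 not covered. → 16%.
Line C: cotton → 13.2; woven → 13.2.1; unbleached → 13.2.1.2. Scheduled 7%. Dorestad agreement on 13.3: 13.2.1.2 not covered; Dorestad agreement on 13.1.1.2: 13.2.1.2 not covered. → 7%.
Line D: linen → 13.3; nonwoven → 13.3.2; bleached → 13.3.2.4. Scheduled 16%. Dorestad agreement on 13.3: RVC ≥ 45% → 23% available; Dorestad agreement on 13.1.1.2: 13.3.2.4 not covered; preference 23% not lower than 16% → no reduction. → 16%.
Line E: polyester → 13.1; coated → 13.1.1; unbleached → 13.1.1.3. Scheduled 6%. anti-dumping (Zerath, 13.1): +8%; total 6% + 8% = 14%. → 14%.
Sum: 28% + 16% + 7% + 16% + 14% = 81%.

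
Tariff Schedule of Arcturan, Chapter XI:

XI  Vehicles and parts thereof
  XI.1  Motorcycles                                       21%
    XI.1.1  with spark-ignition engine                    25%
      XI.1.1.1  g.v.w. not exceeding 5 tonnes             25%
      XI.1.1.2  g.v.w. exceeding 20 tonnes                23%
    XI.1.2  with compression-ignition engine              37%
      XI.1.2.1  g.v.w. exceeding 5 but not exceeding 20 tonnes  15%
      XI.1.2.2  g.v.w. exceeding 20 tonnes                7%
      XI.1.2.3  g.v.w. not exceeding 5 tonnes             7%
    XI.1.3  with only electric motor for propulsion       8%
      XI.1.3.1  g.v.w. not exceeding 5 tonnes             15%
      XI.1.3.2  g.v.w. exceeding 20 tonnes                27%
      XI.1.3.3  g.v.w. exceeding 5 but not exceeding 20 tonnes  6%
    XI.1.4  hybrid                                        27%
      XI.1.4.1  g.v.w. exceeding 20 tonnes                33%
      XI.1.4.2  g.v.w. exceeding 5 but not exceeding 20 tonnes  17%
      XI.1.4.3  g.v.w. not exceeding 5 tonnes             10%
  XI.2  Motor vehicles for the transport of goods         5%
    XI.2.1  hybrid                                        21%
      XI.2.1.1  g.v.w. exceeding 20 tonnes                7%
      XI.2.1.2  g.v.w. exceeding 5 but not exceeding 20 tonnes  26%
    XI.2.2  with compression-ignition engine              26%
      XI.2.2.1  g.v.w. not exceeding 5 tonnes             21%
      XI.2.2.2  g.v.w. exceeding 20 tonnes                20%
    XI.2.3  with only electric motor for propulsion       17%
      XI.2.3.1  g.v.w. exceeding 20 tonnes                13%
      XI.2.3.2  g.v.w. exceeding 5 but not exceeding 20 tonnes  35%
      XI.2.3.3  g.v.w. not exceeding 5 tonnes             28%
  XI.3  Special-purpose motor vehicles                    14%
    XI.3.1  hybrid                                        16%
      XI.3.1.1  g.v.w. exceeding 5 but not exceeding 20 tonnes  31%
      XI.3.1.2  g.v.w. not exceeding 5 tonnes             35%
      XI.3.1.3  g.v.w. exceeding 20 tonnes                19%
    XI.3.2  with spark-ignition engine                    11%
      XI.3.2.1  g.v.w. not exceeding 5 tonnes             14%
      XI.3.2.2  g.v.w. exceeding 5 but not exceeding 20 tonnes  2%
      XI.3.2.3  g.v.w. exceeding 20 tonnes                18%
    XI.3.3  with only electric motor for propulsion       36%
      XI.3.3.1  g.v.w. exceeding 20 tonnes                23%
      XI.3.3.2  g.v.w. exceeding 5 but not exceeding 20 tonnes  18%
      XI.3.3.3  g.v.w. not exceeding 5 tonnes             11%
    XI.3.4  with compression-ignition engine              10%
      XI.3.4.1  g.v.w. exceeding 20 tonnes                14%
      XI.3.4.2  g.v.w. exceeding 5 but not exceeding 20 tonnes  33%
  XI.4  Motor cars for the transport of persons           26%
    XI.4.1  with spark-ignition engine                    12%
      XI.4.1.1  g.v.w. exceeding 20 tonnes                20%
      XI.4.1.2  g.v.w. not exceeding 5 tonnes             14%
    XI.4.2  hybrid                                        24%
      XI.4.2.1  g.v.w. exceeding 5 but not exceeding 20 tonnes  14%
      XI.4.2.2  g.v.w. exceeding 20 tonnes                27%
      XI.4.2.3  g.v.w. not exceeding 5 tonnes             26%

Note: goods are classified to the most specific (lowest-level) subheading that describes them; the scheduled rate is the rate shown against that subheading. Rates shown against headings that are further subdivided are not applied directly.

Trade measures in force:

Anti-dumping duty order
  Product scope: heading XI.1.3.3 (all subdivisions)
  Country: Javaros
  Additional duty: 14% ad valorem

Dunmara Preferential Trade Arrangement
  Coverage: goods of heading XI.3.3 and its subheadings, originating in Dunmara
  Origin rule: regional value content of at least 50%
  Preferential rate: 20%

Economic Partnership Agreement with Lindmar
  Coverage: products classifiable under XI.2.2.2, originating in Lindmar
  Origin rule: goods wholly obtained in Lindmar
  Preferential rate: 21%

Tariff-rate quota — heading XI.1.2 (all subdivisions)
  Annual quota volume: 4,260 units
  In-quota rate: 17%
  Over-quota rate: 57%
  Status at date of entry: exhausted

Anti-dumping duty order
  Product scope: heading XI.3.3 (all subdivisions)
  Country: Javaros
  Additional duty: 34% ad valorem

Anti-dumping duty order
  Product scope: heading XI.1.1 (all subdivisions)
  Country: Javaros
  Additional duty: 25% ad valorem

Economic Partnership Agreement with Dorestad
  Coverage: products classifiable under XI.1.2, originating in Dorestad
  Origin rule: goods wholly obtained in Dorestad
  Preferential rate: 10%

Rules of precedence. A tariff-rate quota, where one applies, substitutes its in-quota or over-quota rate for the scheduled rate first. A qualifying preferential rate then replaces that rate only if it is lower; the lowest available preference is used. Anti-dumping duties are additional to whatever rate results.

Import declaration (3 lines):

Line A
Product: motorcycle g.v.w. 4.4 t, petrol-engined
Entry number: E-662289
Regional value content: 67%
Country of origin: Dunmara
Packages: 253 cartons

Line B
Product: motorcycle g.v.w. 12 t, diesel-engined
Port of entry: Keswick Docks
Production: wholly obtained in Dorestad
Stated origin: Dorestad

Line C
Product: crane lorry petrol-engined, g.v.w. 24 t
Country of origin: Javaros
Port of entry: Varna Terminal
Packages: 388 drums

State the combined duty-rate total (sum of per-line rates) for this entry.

53%

Line A: motorcycle → XI.1; petrol-engined → XI.1.1; g.v.w. 4.4 t → XI.1.1.1. Scheduled 25%. Dunmara agreement on XI.3.3: XI.1.1.1 not covered. → 25%.
Line B: motorcycle → XI.1; diesel-engined → XI.1.2; g.v.w. 12 t → XI.1.2.1. Scheduled 15%. quota on XI.1.2 exhausted → over-quota 57%; Dorestad agreement on XI.1.2: wholly obtained → 10% available; preferential 10%. → 10%.
Line C: crane lorry → XI.3; petrol-engined → XI.3.2; g.v.w. 24 t → XI.3.2.3. Scheduled 18%. No special measure applies. → 18%.
Sum: 25% + 10% + 18% = 53%.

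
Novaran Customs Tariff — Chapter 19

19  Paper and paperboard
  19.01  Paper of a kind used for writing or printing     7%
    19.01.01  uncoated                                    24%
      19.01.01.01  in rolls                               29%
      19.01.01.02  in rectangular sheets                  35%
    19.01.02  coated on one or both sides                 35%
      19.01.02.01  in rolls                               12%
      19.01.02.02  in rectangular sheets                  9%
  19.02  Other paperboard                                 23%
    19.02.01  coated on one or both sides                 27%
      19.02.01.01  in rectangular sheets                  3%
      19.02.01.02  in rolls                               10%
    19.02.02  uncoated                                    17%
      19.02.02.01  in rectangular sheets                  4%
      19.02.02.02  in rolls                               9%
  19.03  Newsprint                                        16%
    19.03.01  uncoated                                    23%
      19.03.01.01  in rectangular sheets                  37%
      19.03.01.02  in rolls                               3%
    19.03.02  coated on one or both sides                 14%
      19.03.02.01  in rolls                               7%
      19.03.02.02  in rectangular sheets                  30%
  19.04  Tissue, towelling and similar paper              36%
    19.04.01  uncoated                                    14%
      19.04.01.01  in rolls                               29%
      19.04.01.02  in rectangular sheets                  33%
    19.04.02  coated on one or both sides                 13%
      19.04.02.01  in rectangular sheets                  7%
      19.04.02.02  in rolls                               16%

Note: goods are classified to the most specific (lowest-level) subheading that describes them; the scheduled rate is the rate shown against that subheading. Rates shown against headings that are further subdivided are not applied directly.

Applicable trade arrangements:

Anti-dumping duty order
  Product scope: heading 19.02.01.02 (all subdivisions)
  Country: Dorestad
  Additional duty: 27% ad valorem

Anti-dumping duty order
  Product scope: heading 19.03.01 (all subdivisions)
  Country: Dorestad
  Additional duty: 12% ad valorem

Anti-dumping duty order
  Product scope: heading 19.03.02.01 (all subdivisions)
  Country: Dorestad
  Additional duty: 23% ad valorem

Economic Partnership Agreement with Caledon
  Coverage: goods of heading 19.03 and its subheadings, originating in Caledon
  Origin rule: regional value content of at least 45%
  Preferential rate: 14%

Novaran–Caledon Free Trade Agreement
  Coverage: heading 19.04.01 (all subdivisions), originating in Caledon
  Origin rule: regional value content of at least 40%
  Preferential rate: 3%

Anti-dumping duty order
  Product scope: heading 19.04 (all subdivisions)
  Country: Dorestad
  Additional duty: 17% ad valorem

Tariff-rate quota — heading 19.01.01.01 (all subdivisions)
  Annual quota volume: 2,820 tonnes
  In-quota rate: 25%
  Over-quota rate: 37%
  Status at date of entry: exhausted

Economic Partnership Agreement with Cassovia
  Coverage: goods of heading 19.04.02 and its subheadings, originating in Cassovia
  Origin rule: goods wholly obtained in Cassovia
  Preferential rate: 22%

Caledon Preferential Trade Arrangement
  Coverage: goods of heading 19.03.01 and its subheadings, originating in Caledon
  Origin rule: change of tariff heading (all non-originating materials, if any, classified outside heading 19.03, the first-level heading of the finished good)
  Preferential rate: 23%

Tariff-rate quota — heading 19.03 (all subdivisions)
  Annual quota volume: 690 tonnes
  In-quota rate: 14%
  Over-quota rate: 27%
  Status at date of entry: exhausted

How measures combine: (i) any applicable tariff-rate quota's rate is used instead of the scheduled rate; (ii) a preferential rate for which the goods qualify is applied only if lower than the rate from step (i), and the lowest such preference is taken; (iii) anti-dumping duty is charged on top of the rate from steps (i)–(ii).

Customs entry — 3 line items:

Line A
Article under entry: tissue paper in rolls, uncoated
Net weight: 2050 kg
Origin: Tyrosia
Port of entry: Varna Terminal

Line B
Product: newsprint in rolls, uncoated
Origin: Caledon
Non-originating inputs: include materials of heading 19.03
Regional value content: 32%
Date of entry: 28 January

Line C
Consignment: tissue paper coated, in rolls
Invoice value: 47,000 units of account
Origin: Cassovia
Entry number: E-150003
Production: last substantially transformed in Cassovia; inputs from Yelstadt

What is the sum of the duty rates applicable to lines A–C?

72%

Line A: tissue paper → 19.04; uncoated → 19.04.01; in rolls → 19.04.01.01. Scheduled 29%. No special measure applies. → 29%.
Line B: newsprint → 19.03; uncoated → 19.03.01; in rolls → 19.03.01.02. Scheduled 3%. quota on 19.03 exhausted → over-quota 27%; Caledon agreement on 19.03: RVC < 45%; Caledon agreement on 19.04.01: 19.03.01.02 not covered; Caledon agreement on 19.03.01: CTH not met. → 27%.
Line C: tissue paper → 19.04; coated → 19.04.02; in rolls → 19.04.02.02. Scheduled 16%. Cassovia agreement on 19.04.02: not wholly obtained. → 16%.
Sum: 29% + 27% + 16% = 72%.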